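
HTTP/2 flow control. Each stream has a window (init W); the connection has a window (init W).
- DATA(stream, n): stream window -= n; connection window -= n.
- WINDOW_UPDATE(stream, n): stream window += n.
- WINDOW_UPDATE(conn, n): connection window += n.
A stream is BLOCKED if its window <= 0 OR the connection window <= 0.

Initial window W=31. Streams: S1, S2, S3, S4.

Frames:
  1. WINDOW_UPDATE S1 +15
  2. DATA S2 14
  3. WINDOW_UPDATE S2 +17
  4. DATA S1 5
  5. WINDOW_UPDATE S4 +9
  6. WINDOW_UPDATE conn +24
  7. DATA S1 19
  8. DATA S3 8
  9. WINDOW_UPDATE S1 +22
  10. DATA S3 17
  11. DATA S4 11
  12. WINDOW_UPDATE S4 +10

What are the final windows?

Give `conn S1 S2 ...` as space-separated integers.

Op 1: conn=31 S1=46 S2=31 S3=31 S4=31 blocked=[]
Op 2: conn=17 S1=46 S2=17 S3=31 S4=31 blocked=[]
Op 3: conn=17 S1=46 S2=34 S3=31 S4=31 blocked=[]
Op 4: conn=12 S1=41 S2=34 S3=31 S4=31 blocked=[]
Op 5: conn=12 S1=41 S2=34 S3=31 S4=40 blocked=[]
Op 6: conn=36 S1=41 S2=34 S3=31 S4=40 blocked=[]
Op 7: conn=17 S1=22 S2=34 S3=31 S4=40 blocked=[]
Op 8: conn=9 S1=22 S2=34 S3=23 S4=40 blocked=[]
Op 9: conn=9 S1=44 S2=34 S3=23 S4=40 blocked=[]
Op 10: conn=-8 S1=44 S2=34 S3=6 S4=40 blocked=[1, 2, 3, 4]
Op 11: conn=-19 S1=44 S2=34 S3=6 S4=29 blocked=[1, 2, 3, 4]
Op 12: conn=-19 S1=44 S2=34 S3=6 S4=39 blocked=[1, 2, 3, 4]

Answer: -19 44 34 6 39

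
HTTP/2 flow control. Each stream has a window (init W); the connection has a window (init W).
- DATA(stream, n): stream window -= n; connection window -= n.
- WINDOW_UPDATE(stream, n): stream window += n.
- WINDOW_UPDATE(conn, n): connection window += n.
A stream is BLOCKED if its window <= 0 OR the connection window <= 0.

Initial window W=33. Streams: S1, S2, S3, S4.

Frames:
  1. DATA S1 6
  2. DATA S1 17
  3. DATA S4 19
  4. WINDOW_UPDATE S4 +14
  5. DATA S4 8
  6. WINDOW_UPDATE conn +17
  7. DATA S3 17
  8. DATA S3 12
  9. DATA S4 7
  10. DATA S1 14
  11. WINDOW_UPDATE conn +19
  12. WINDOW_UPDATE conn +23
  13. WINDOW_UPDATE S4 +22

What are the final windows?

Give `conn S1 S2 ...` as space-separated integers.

Answer: -8 -4 33 4 35

Derivation:
Op 1: conn=27 S1=27 S2=33 S3=33 S4=33 blocked=[]
Op 2: conn=10 S1=10 S2=33 S3=33 S4=33 blocked=[]
Op 3: conn=-9 S1=10 S2=33 S3=33 S4=14 blocked=[1, 2, 3, 4]
Op 4: conn=-9 S1=10 S2=33 S3=33 S4=28 blocked=[1, 2, 3, 4]
Op 5: conn=-17 S1=10 S2=33 S3=33 S4=20 blocked=[1, 2, 3, 4]
Op 6: conn=0 S1=10 S2=33 S3=33 S4=20 blocked=[1, 2, 3, 4]
Op 7: conn=-17 S1=10 S2=33 S3=16 S4=20 blocked=[1, 2, 3, 4]
Op 8: conn=-29 S1=10 S2=33 S3=4 S4=20 blocked=[1, 2, 3, 4]
Op 9: conn=-36 S1=10 S2=33 S3=4 S4=13 blocked=[1, 2, 3, 4]
Op 10: conn=-50 S1=-4 S2=33 S3=4 S4=13 blocked=[1, 2, 3, 4]
Op 11: conn=-31 S1=-4 S2=33 S3=4 S4=13 blocked=[1, 2, 3, 4]
Op 12: conn=-8 S1=-4 S2=33 S3=4 S4=13 blocked=[1, 2, 3, 4]
Op 13: conn=-8 S1=-4 S2=33 S3=4 S4=35 blocked=[1, 2, 3, 4]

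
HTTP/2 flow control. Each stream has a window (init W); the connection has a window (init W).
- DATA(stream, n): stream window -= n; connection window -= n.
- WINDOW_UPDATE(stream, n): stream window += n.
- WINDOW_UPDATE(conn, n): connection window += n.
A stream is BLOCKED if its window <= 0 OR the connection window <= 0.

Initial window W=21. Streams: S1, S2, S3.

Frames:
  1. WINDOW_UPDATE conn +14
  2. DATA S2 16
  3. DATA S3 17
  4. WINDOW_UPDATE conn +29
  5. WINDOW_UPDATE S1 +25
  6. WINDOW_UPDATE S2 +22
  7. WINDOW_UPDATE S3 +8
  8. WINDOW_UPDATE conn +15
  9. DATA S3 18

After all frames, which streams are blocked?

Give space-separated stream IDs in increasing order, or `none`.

Op 1: conn=35 S1=21 S2=21 S3=21 blocked=[]
Op 2: conn=19 S1=21 S2=5 S3=21 blocked=[]
Op 3: conn=2 S1=21 S2=5 S3=4 blocked=[]
Op 4: conn=31 S1=21 S2=5 S3=4 blocked=[]
Op 5: conn=31 S1=46 S2=5 S3=4 blocked=[]
Op 6: conn=31 S1=46 S2=27 S3=4 blocked=[]
Op 7: conn=31 S1=46 S2=27 S3=12 blocked=[]
Op 8: conn=46 S1=46 S2=27 S3=12 blocked=[]
Op 9: conn=28 S1=46 S2=27 S3=-6 blocked=[3]

Answer: S3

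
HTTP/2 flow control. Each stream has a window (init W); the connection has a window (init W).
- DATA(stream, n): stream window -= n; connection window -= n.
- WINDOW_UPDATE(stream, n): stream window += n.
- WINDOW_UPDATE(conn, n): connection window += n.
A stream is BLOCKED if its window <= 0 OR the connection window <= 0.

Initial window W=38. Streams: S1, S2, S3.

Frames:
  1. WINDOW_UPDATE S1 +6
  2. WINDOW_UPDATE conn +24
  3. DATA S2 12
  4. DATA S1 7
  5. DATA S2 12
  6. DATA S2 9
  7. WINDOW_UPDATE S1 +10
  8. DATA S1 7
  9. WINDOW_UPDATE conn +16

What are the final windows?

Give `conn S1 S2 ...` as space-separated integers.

Answer: 31 40 5 38

Derivation:
Op 1: conn=38 S1=44 S2=38 S3=38 blocked=[]
Op 2: conn=62 S1=44 S2=38 S3=38 blocked=[]
Op 3: conn=50 S1=44 S2=26 S3=38 blocked=[]
Op 4: conn=43 S1=37 S2=26 S3=38 blocked=[]
Op 5: conn=31 S1=37 S2=14 S3=38 blocked=[]
Op 6: conn=22 S1=37 S2=5 S3=38 blocked=[]
Op 7: conn=22 S1=47 S2=5 S3=38 blocked=[]
Op 8: conn=15 S1=40 S2=5 S3=38 blocked=[]
Op 9: conn=31 S1=40 S2=5 S3=38 blocked=[]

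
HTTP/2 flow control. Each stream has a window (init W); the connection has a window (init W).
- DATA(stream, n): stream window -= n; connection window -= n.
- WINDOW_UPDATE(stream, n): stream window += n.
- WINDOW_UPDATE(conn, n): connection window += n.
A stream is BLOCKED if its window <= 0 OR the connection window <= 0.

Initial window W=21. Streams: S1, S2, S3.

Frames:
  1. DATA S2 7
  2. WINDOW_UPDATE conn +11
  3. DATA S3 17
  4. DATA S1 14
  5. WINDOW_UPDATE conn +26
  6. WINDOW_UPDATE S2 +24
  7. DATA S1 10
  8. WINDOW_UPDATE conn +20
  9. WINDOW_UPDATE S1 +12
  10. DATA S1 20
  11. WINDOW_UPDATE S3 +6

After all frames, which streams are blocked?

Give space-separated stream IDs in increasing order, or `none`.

Op 1: conn=14 S1=21 S2=14 S3=21 blocked=[]
Op 2: conn=25 S1=21 S2=14 S3=21 blocked=[]
Op 3: conn=8 S1=21 S2=14 S3=4 blocked=[]
Op 4: conn=-6 S1=7 S2=14 S3=4 blocked=[1, 2, 3]
Op 5: conn=20 S1=7 S2=14 S3=4 blocked=[]
Op 6: conn=20 S1=7 S2=38 S3=4 blocked=[]
Op 7: conn=10 S1=-3 S2=38 S3=4 blocked=[1]
Op 8: conn=30 S1=-3 S2=38 S3=4 blocked=[1]
Op 9: conn=30 S1=9 S2=38 S3=4 blocked=[]
Op 10: conn=10 S1=-11 S2=38 S3=4 blocked=[1]
Op 11: conn=10 S1=-11 S2=38 S3=10 blocked=[1]

Answer: S1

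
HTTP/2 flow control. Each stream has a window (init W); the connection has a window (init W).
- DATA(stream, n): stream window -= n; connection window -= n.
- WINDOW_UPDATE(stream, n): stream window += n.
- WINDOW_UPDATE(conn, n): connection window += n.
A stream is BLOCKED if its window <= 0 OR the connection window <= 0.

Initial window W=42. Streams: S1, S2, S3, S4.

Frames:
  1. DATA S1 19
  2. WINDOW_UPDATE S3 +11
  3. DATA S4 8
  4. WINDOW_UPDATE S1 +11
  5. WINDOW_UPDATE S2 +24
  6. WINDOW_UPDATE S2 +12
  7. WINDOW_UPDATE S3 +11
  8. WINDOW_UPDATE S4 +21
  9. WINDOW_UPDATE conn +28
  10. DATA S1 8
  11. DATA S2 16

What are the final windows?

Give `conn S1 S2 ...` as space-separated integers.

Answer: 19 26 62 64 55

Derivation:
Op 1: conn=23 S1=23 S2=42 S3=42 S4=42 blocked=[]
Op 2: conn=23 S1=23 S2=42 S3=53 S4=42 blocked=[]
Op 3: conn=15 S1=23 S2=42 S3=53 S4=34 blocked=[]
Op 4: conn=15 S1=34 S2=42 S3=53 S4=34 blocked=[]
Op 5: conn=15 S1=34 S2=66 S3=53 S4=34 blocked=[]
Op 6: conn=15 S1=34 S2=78 S3=53 S4=34 blocked=[]
Op 7: conn=15 S1=34 S2=78 S3=64 S4=34 blocked=[]
Op 8: conn=15 S1=34 S2=78 S3=64 S4=55 blocked=[]
Op 9: conn=43 S1=34 S2=78 S3=64 S4=55 blocked=[]
Op 10: conn=35 S1=26 S2=78 S3=64 S4=55 blocked=[]
Op 11: conn=19 S1=26 S2=62 S3=64 S4=55 blocked=[]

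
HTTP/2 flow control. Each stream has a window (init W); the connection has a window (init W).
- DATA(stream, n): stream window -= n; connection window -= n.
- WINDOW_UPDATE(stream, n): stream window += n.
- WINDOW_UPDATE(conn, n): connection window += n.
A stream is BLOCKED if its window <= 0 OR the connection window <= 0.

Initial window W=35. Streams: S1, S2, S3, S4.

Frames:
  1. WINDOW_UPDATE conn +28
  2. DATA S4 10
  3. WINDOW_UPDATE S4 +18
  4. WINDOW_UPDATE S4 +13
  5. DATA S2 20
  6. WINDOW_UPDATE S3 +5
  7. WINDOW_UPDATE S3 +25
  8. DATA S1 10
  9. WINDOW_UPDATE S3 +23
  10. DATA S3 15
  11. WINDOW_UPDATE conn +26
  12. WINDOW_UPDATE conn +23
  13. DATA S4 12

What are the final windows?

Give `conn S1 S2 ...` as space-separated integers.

Op 1: conn=63 S1=35 S2=35 S3=35 S4=35 blocked=[]
Op 2: conn=53 S1=35 S2=35 S3=35 S4=25 blocked=[]
Op 3: conn=53 S1=35 S2=35 S3=35 S4=43 blocked=[]
Op 4: conn=53 S1=35 S2=35 S3=35 S4=56 blocked=[]
Op 5: conn=33 S1=35 S2=15 S3=35 S4=56 blocked=[]
Op 6: conn=33 S1=35 S2=15 S3=40 S4=56 blocked=[]
Op 7: conn=33 S1=35 S2=15 S3=65 S4=56 blocked=[]
Op 8: conn=23 S1=25 S2=15 S3=65 S4=56 blocked=[]
Op 9: conn=23 S1=25 S2=15 S3=88 S4=56 blocked=[]
Op 10: conn=8 S1=25 S2=15 S3=73 S4=56 blocked=[]
Op 11: conn=34 S1=25 S2=15 S3=73 S4=56 blocked=[]
Op 12: conn=57 S1=25 S2=15 S3=73 S4=56 blocked=[]
Op 13: conn=45 S1=25 S2=15 S3=73 S4=44 blocked=[]

Answer: 45 25 15 73 44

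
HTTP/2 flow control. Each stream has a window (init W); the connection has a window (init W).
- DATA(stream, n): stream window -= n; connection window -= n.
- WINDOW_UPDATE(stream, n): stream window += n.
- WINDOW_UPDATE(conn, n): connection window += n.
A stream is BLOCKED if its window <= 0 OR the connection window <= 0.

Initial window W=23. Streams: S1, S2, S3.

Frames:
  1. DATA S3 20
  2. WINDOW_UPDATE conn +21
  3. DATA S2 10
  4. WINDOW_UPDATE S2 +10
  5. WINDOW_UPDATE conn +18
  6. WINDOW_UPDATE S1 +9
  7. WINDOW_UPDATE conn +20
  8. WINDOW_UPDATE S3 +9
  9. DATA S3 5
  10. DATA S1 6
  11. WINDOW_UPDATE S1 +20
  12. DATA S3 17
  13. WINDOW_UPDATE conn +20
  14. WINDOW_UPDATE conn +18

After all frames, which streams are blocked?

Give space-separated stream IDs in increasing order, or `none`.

Op 1: conn=3 S1=23 S2=23 S3=3 blocked=[]
Op 2: conn=24 S1=23 S2=23 S3=3 blocked=[]
Op 3: conn=14 S1=23 S2=13 S3=3 blocked=[]
Op 4: conn=14 S1=23 S2=23 S3=3 blocked=[]
Op 5: conn=32 S1=23 S2=23 S3=3 blocked=[]
Op 6: conn=32 S1=32 S2=23 S3=3 blocked=[]
Op 7: conn=52 S1=32 S2=23 S3=3 blocked=[]
Op 8: conn=52 S1=32 S2=23 S3=12 blocked=[]
Op 9: conn=47 S1=32 S2=23 S3=7 blocked=[]
Op 10: conn=41 S1=26 S2=23 S3=7 blocked=[]
Op 11: conn=41 S1=46 S2=23 S3=7 blocked=[]
Op 12: conn=24 S1=46 S2=23 S3=-10 blocked=[3]
Op 13: conn=44 S1=46 S2=23 S3=-10 blocked=[3]
Op 14: conn=62 S1=46 S2=23 S3=-10 blocked=[3]

Answer: S3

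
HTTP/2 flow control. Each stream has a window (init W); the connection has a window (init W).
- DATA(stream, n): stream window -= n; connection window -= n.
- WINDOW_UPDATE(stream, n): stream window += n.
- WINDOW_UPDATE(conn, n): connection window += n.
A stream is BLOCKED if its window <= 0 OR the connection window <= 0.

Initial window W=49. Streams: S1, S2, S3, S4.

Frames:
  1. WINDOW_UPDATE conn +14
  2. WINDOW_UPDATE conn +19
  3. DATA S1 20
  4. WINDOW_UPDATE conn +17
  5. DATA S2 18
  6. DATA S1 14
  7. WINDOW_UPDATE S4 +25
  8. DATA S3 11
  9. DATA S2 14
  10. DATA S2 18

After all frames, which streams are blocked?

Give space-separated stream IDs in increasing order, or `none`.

Op 1: conn=63 S1=49 S2=49 S3=49 S4=49 blocked=[]
Op 2: conn=82 S1=49 S2=49 S3=49 S4=49 blocked=[]
Op 3: conn=62 S1=29 S2=49 S3=49 S4=49 blocked=[]
Op 4: conn=79 S1=29 S2=49 S3=49 S4=49 blocked=[]
Op 5: conn=61 S1=29 S2=31 S3=49 S4=49 blocked=[]
Op 6: conn=47 S1=15 S2=31 S3=49 S4=49 blocked=[]
Op 7: conn=47 S1=15 S2=31 S3=49 S4=74 blocked=[]
Op 8: conn=36 S1=15 S2=31 S3=38 S4=74 blocked=[]
Op 9: conn=22 S1=15 S2=17 S3=38 S4=74 blocked=[]
Op 10: conn=4 S1=15 S2=-1 S3=38 S4=74 blocked=[2]

Answer: S2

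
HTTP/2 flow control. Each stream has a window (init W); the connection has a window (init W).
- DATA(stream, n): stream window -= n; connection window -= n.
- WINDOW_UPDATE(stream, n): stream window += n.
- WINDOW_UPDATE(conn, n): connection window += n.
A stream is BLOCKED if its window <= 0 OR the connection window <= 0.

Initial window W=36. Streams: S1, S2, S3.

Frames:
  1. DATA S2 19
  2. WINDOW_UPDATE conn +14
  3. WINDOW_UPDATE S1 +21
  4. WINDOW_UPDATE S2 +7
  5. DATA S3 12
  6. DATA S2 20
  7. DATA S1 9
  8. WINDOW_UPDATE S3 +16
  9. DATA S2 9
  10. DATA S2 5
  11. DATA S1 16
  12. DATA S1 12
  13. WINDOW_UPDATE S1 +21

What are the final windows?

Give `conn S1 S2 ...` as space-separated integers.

Answer: -52 41 -10 40

Derivation:
Op 1: conn=17 S1=36 S2=17 S3=36 blocked=[]
Op 2: conn=31 S1=36 S2=17 S3=36 blocked=[]
Op 3: conn=31 S1=57 S2=17 S3=36 blocked=[]
Op 4: conn=31 S1=57 S2=24 S3=36 blocked=[]
Op 5: conn=19 S1=57 S2=24 S3=24 blocked=[]
Op 6: conn=-1 S1=57 S2=4 S3=24 blocked=[1, 2, 3]
Op 7: conn=-10 S1=48 S2=4 S3=24 blocked=[1, 2, 3]
Op 8: conn=-10 S1=48 S2=4 S3=40 blocked=[1, 2, 3]
Op 9: conn=-19 S1=48 S2=-5 S3=40 blocked=[1, 2, 3]
Op 10: conn=-24 S1=48 S2=-10 S3=40 blocked=[1, 2, 3]
Op 11: conn=-40 S1=32 S2=-10 S3=40 blocked=[1, 2, 3]
Op 12: conn=-52 S1=20 S2=-10 S3=40 blocked=[1, 2, 3]
Op 13: conn=-52 S1=41 S2=-10 S3=40 blocked=[1, 2, 3]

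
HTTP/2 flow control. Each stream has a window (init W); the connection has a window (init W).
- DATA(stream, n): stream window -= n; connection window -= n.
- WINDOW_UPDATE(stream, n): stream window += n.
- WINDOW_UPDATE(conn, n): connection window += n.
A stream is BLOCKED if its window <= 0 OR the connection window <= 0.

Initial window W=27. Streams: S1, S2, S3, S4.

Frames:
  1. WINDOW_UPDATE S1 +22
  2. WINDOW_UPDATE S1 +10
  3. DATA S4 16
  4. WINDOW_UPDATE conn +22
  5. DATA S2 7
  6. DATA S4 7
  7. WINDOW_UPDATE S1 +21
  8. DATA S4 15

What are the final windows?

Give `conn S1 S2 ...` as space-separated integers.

Op 1: conn=27 S1=49 S2=27 S3=27 S4=27 blocked=[]
Op 2: conn=27 S1=59 S2=27 S3=27 S4=27 blocked=[]
Op 3: conn=11 S1=59 S2=27 S3=27 S4=11 blocked=[]
Op 4: conn=33 S1=59 S2=27 S3=27 S4=11 blocked=[]
Op 5: conn=26 S1=59 S2=20 S3=27 S4=11 blocked=[]
Op 6: conn=19 S1=59 S2=20 S3=27 S4=4 blocked=[]
Op 7: conn=19 S1=80 S2=20 S3=27 S4=4 blocked=[]
Op 8: conn=4 S1=80 S2=20 S3=27 S4=-11 blocked=[4]

Answer: 4 80 20 27 -11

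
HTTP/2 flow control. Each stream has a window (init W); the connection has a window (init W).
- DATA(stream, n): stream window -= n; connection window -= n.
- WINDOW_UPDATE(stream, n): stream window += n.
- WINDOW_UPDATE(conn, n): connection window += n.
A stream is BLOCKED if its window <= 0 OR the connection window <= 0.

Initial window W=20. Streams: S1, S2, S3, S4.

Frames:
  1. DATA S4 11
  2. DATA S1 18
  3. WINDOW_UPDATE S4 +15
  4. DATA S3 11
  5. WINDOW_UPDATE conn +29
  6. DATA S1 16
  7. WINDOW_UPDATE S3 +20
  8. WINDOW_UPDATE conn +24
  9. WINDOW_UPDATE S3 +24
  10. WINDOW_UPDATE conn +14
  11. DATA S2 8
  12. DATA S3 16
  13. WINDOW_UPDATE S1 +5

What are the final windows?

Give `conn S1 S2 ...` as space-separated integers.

Answer: 7 -9 12 37 24

Derivation:
Op 1: conn=9 S1=20 S2=20 S3=20 S4=9 blocked=[]
Op 2: conn=-9 S1=2 S2=20 S3=20 S4=9 blocked=[1, 2, 3, 4]
Op 3: conn=-9 S1=2 S2=20 S3=20 S4=24 blocked=[1, 2, 3, 4]
Op 4: conn=-20 S1=2 S2=20 S3=9 S4=24 blocked=[1, 2, 3, 4]
Op 5: conn=9 S1=2 S2=20 S3=9 S4=24 blocked=[]
Op 6: conn=-7 S1=-14 S2=20 S3=9 S4=24 blocked=[1, 2, 3, 4]
Op 7: conn=-7 S1=-14 S2=20 S3=29 S4=24 blocked=[1, 2, 3, 4]
Op 8: conn=17 S1=-14 S2=20 S3=29 S4=24 blocked=[1]
Op 9: conn=17 S1=-14 S2=20 S3=53 S4=24 blocked=[1]
Op 10: conn=31 S1=-14 S2=20 S3=53 S4=24 blocked=[1]
Op 11: conn=23 S1=-14 S2=12 S3=53 S4=24 blocked=[1]
Op 12: conn=7 S1=-14 S2=12 S3=37 S4=24 blocked=[1]
Op 13: conn=7 S1=-9 S2=12 S3=37 S4=24 blocked=[1]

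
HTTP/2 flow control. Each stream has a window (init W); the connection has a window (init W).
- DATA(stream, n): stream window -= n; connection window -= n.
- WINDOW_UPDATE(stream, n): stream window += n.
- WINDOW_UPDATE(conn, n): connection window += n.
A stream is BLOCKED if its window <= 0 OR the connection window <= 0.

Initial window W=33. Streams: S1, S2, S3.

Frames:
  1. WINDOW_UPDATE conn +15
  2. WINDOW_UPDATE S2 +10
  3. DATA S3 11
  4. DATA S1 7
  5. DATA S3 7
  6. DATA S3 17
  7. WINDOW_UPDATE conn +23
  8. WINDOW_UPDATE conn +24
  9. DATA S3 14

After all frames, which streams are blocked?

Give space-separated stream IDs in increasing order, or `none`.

Op 1: conn=48 S1=33 S2=33 S3=33 blocked=[]
Op 2: conn=48 S1=33 S2=43 S3=33 blocked=[]
Op 3: conn=37 S1=33 S2=43 S3=22 blocked=[]
Op 4: conn=30 S1=26 S2=43 S3=22 blocked=[]
Op 5: conn=23 S1=26 S2=43 S3=15 blocked=[]
Op 6: conn=6 S1=26 S2=43 S3=-2 blocked=[3]
Op 7: conn=29 S1=26 S2=43 S3=-2 blocked=[3]
Op 8: conn=53 S1=26 S2=43 S3=-2 blocked=[3]
Op 9: conn=39 S1=26 S2=43 S3=-16 blocked=[3]

Answer: S3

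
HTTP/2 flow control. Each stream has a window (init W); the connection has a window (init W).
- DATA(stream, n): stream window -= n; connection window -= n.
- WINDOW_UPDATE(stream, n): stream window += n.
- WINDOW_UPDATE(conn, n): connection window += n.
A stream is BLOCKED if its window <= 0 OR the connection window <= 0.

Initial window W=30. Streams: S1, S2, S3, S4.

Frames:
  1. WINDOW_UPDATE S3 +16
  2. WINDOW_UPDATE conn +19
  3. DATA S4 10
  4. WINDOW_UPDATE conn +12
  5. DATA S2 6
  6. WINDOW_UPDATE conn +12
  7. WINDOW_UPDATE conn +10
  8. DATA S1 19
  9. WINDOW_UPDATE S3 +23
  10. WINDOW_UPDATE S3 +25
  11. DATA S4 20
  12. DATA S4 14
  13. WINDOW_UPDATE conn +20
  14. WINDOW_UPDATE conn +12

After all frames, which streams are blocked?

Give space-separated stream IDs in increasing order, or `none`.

Op 1: conn=30 S1=30 S2=30 S3=46 S4=30 blocked=[]
Op 2: conn=49 S1=30 S2=30 S3=46 S4=30 blocked=[]
Op 3: conn=39 S1=30 S2=30 S3=46 S4=20 blocked=[]
Op 4: conn=51 S1=30 S2=30 S3=46 S4=20 blocked=[]
Op 5: conn=45 S1=30 S2=24 S3=46 S4=20 blocked=[]
Op 6: conn=57 S1=30 S2=24 S3=46 S4=20 blocked=[]
Op 7: conn=67 S1=30 S2=24 S3=46 S4=20 blocked=[]
Op 8: conn=48 S1=11 S2=24 S3=46 S4=20 blocked=[]
Op 9: conn=48 S1=11 S2=24 S3=69 S4=20 blocked=[]
Op 10: conn=48 S1=11 S2=24 S3=94 S4=20 blocked=[]
Op 11: conn=28 S1=11 S2=24 S3=94 S4=0 blocked=[4]
Op 12: conn=14 S1=11 S2=24 S3=94 S4=-14 blocked=[4]
Op 13: conn=34 S1=11 S2=24 S3=94 S4=-14 blocked=[4]
Op 14: conn=46 S1=11 S2=24 S3=94 S4=-14 blocked=[4]

Answer: S4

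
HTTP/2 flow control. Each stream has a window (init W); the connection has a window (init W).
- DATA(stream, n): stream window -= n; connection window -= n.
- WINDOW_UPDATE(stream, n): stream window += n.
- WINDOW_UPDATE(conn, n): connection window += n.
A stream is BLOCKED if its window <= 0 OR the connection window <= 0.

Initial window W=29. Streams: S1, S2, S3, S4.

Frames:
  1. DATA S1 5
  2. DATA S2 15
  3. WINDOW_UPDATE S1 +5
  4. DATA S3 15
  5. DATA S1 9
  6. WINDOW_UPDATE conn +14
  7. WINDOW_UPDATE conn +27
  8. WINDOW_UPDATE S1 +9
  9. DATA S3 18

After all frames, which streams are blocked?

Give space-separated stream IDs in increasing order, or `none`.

Answer: S3

Derivation:
Op 1: conn=24 S1=24 S2=29 S3=29 S4=29 blocked=[]
Op 2: conn=9 S1=24 S2=14 S3=29 S4=29 blocked=[]
Op 3: conn=9 S1=29 S2=14 S3=29 S4=29 blocked=[]
Op 4: conn=-6 S1=29 S2=14 S3=14 S4=29 blocked=[1, 2, 3, 4]
Op 5: conn=-15 S1=20 S2=14 S3=14 S4=29 blocked=[1, 2, 3, 4]
Op 6: conn=-1 S1=20 S2=14 S3=14 S4=29 blocked=[1, 2, 3, 4]
Op 7: conn=26 S1=20 S2=14 S3=14 S4=29 blocked=[]
Op 8: conn=26 S1=29 S2=14 S3=14 S4=29 blocked=[]
Op 9: conn=8 S1=29 S2=14 S3=-4 S4=29 blocked=[3]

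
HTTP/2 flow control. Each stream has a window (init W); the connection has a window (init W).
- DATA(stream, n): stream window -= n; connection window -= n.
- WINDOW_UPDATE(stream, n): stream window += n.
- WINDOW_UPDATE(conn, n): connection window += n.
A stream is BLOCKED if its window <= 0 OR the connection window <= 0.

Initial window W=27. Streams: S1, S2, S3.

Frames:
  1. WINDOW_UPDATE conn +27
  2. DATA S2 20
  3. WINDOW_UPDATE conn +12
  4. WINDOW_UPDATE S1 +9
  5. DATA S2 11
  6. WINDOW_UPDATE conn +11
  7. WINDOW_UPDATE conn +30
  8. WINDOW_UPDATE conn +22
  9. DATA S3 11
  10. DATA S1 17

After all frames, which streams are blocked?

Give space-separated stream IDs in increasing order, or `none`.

Op 1: conn=54 S1=27 S2=27 S3=27 blocked=[]
Op 2: conn=34 S1=27 S2=7 S3=27 blocked=[]
Op 3: conn=46 S1=27 S2=7 S3=27 blocked=[]
Op 4: conn=46 S1=36 S2=7 S3=27 blocked=[]
Op 5: conn=35 S1=36 S2=-4 S3=27 blocked=[2]
Op 6: conn=46 S1=36 S2=-4 S3=27 blocked=[2]
Op 7: conn=76 S1=36 S2=-4 S3=27 blocked=[2]
Op 8: conn=98 S1=36 S2=-4 S3=27 blocked=[2]
Op 9: conn=87 S1=36 S2=-4 S3=16 blocked=[2]
Op 10: conn=70 S1=19 S2=-4 S3=16 blocked=[2]

Answer: S2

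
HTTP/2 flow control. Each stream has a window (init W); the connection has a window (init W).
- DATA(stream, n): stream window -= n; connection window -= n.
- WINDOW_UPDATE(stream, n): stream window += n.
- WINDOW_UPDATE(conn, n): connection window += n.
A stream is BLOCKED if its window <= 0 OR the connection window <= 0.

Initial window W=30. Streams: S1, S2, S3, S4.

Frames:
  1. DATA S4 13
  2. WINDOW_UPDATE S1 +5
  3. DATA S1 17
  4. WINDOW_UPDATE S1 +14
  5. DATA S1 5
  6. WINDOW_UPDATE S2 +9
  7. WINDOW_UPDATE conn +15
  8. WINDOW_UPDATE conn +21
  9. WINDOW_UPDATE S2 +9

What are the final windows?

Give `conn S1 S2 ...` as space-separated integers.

Op 1: conn=17 S1=30 S2=30 S3=30 S4=17 blocked=[]
Op 2: conn=17 S1=35 S2=30 S3=30 S4=17 blocked=[]
Op 3: conn=0 S1=18 S2=30 S3=30 S4=17 blocked=[1, 2, 3, 4]
Op 4: conn=0 S1=32 S2=30 S3=30 S4=17 blocked=[1, 2, 3, 4]
Op 5: conn=-5 S1=27 S2=30 S3=30 S4=17 blocked=[1, 2, 3, 4]
Op 6: conn=-5 S1=27 S2=39 S3=30 S4=17 blocked=[1, 2, 3, 4]
Op 7: conn=10 S1=27 S2=39 S3=30 S4=17 blocked=[]
Op 8: conn=31 S1=27 S2=39 S3=30 S4=17 blocked=[]
Op 9: conn=31 S1=27 S2=48 S3=30 S4=17 blocked=[]

Answer: 31 27 48 30 17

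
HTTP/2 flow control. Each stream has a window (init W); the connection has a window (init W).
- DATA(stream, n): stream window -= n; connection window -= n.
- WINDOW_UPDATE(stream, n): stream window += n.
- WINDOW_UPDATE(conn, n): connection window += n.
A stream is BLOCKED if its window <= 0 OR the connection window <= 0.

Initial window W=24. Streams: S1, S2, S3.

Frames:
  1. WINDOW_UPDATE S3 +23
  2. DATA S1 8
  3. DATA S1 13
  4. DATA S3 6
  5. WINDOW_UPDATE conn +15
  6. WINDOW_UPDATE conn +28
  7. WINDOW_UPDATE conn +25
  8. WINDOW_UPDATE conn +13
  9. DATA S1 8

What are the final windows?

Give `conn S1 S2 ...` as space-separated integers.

Op 1: conn=24 S1=24 S2=24 S3=47 blocked=[]
Op 2: conn=16 S1=16 S2=24 S3=47 blocked=[]
Op 3: conn=3 S1=3 S2=24 S3=47 blocked=[]
Op 4: conn=-3 S1=3 S2=24 S3=41 blocked=[1, 2, 3]
Op 5: conn=12 S1=3 S2=24 S3=41 blocked=[]
Op 6: conn=40 S1=3 S2=24 S3=41 blocked=[]
Op 7: conn=65 S1=3 S2=24 S3=41 blocked=[]
Op 8: conn=78 S1=3 S2=24 S3=41 blocked=[]
Op 9: conn=70 S1=-5 S2=24 S3=41 blocked=[1]

Answer: 70 -5 24 41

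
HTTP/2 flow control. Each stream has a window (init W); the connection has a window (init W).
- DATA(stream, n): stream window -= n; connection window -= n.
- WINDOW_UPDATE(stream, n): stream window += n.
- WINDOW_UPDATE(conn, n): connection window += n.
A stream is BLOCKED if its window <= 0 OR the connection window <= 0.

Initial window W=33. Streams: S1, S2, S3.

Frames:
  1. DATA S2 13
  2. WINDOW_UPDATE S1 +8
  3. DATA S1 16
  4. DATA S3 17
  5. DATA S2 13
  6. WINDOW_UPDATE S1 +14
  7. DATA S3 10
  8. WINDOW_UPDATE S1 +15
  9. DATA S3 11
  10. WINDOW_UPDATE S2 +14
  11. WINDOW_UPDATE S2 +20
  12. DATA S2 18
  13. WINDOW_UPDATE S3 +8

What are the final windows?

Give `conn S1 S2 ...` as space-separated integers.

Answer: -65 54 23 3

Derivation:
Op 1: conn=20 S1=33 S2=20 S3=33 blocked=[]
Op 2: conn=20 S1=41 S2=20 S3=33 blocked=[]
Op 3: conn=4 S1=25 S2=20 S3=33 blocked=[]
Op 4: conn=-13 S1=25 S2=20 S3=16 blocked=[1, 2, 3]
Op 5: conn=-26 S1=25 S2=7 S3=16 blocked=[1, 2, 3]
Op 6: conn=-26 S1=39 S2=7 S3=16 blocked=[1, 2, 3]
Op 7: conn=-36 S1=39 S2=7 S3=6 blocked=[1, 2, 3]
Op 8: conn=-36 S1=54 S2=7 S3=6 blocked=[1, 2, 3]
Op 9: conn=-47 S1=54 S2=7 S3=-5 blocked=[1, 2, 3]
Op 10: conn=-47 S1=54 S2=21 S3=-5 blocked=[1, 2, 3]
Op 11: conn=-47 S1=54 S2=41 S3=-5 blocked=[1, 2, 3]
Op 12: conn=-65 S1=54 S2=23 S3=-5 blocked=[1, 2, 3]
Op 13: conn=-65 S1=54 S2=23 S3=3 blocked=[1, 2, 3]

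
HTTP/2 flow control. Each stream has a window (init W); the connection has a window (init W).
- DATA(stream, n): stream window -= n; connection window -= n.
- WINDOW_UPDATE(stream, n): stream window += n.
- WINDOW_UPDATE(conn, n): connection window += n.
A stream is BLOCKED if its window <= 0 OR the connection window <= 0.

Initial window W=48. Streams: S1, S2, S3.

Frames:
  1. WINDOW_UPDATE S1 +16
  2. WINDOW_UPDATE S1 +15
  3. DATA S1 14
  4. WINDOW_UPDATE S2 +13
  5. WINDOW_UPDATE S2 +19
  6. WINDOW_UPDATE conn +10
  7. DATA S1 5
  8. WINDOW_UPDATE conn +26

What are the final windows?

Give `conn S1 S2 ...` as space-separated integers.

Answer: 65 60 80 48

Derivation:
Op 1: conn=48 S1=64 S2=48 S3=48 blocked=[]
Op 2: conn=48 S1=79 S2=48 S3=48 blocked=[]
Op 3: conn=34 S1=65 S2=48 S3=48 blocked=[]
Op 4: conn=34 S1=65 S2=61 S3=48 blocked=[]
Op 5: conn=34 S1=65 S2=80 S3=48 blocked=[]
Op 6: conn=44 S1=65 S2=80 S3=48 blocked=[]
Op 7: conn=39 S1=60 S2=80 S3=48 blocked=[]
Op 8: conn=65 S1=60 S2=80 S3=48 blocked=[]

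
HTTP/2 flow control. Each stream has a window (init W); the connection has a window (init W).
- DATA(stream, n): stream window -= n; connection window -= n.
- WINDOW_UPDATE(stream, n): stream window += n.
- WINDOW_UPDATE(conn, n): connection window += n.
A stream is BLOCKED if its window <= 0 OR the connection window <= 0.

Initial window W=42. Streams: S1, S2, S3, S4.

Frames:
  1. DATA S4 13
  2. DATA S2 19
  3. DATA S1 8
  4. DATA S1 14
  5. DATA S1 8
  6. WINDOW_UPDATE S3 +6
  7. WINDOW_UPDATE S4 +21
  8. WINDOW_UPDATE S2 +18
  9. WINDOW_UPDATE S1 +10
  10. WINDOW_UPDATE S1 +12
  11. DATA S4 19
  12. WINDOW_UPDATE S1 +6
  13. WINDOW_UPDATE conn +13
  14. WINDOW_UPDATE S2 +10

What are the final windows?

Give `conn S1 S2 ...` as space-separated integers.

Answer: -26 40 51 48 31

Derivation:
Op 1: conn=29 S1=42 S2=42 S3=42 S4=29 blocked=[]
Op 2: conn=10 S1=42 S2=23 S3=42 S4=29 blocked=[]
Op 3: conn=2 S1=34 S2=23 S3=42 S4=29 blocked=[]
Op 4: conn=-12 S1=20 S2=23 S3=42 S4=29 blocked=[1, 2, 3, 4]
Op 5: conn=-20 S1=12 S2=23 S3=42 S4=29 blocked=[1, 2, 3, 4]
Op 6: conn=-20 S1=12 S2=23 S3=48 S4=29 blocked=[1, 2, 3, 4]
Op 7: conn=-20 S1=12 S2=23 S3=48 S4=50 blocked=[1, 2, 3, 4]
Op 8: conn=-20 S1=12 S2=41 S3=48 S4=50 blocked=[1, 2, 3, 4]
Op 9: conn=-20 S1=22 S2=41 S3=48 S4=50 blocked=[1, 2, 3, 4]
Op 10: conn=-20 S1=34 S2=41 S3=48 S4=50 blocked=[1, 2, 3, 4]
Op 11: conn=-39 S1=34 S2=41 S3=48 S4=31 blocked=[1, 2, 3, 4]
Op 12: conn=-39 S1=40 S2=41 S3=48 S4=31 blocked=[1, 2, 3, 4]
Op 13: conn=-26 S1=40 S2=41 S3=48 S4=31 blocked=[1, 2, 3, 4]
Op 14: conn=-26 S1=40 S2=51 S3=48 S4=31 blocked=[1, 2, 3, 4]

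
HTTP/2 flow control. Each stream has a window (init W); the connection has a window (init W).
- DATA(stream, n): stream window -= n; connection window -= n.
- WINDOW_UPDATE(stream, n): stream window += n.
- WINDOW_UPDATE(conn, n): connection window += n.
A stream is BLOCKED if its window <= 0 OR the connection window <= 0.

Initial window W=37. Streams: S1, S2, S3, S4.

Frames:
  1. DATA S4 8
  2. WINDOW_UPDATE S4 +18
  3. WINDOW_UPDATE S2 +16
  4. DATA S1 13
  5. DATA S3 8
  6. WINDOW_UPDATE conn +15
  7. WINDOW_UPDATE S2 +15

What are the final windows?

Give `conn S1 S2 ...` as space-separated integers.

Op 1: conn=29 S1=37 S2=37 S3=37 S4=29 blocked=[]
Op 2: conn=29 S1=37 S2=37 S3=37 S4=47 blocked=[]
Op 3: conn=29 S1=37 S2=53 S3=37 S4=47 blocked=[]
Op 4: conn=16 S1=24 S2=53 S3=37 S4=47 blocked=[]
Op 5: conn=8 S1=24 S2=53 S3=29 S4=47 blocked=[]
Op 6: conn=23 S1=24 S2=53 S3=29 S4=47 blocked=[]
Op 7: conn=23 S1=24 S2=68 S3=29 S4=47 blocked=[]

Answer: 23 24 68 29 47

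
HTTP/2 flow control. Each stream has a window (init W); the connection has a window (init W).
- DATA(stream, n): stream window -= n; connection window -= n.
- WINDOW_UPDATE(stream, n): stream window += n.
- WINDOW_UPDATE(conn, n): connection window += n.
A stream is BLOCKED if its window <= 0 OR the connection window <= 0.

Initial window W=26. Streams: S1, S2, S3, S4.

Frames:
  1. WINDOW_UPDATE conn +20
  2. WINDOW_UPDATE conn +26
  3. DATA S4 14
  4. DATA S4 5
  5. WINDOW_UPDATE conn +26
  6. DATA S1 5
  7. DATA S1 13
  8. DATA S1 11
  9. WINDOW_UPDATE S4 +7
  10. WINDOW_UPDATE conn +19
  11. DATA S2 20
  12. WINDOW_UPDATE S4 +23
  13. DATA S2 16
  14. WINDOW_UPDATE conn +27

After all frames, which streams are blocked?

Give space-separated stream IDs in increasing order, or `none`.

Op 1: conn=46 S1=26 S2=26 S3=26 S4=26 blocked=[]
Op 2: conn=72 S1=26 S2=26 S3=26 S4=26 blocked=[]
Op 3: conn=58 S1=26 S2=26 S3=26 S4=12 blocked=[]
Op 4: conn=53 S1=26 S2=26 S3=26 S4=7 blocked=[]
Op 5: conn=79 S1=26 S2=26 S3=26 S4=7 blocked=[]
Op 6: conn=74 S1=21 S2=26 S3=26 S4=7 blocked=[]
Op 7: conn=61 S1=8 S2=26 S3=26 S4=7 blocked=[]
Op 8: conn=50 S1=-3 S2=26 S3=26 S4=7 blocked=[1]
Op 9: conn=50 S1=-3 S2=26 S3=26 S4=14 blocked=[1]
Op 10: conn=69 S1=-3 S2=26 S3=26 S4=14 blocked=[1]
Op 11: conn=49 S1=-3 S2=6 S3=26 S4=14 blocked=[1]
Op 12: conn=49 S1=-3 S2=6 S3=26 S4=37 blocked=[1]
Op 13: conn=33 S1=-3 S2=-10 S3=26 S4=37 blocked=[1, 2]
Op 14: conn=60 S1=-3 S2=-10 S3=26 S4=37 blocked=[1, 2]

Answer: S1 S2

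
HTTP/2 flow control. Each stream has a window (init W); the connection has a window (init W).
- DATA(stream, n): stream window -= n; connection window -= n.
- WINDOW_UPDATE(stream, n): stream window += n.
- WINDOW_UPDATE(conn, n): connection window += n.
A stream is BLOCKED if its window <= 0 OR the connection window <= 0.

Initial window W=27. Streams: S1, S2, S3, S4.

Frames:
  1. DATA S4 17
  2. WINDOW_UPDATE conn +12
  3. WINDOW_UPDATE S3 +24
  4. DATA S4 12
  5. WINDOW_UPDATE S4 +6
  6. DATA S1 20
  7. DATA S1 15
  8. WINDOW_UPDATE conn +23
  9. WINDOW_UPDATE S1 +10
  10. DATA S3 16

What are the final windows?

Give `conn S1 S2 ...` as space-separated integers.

Op 1: conn=10 S1=27 S2=27 S3=27 S4=10 blocked=[]
Op 2: conn=22 S1=27 S2=27 S3=27 S4=10 blocked=[]
Op 3: conn=22 S1=27 S2=27 S3=51 S4=10 blocked=[]
Op 4: conn=10 S1=27 S2=27 S3=51 S4=-2 blocked=[4]
Op 5: conn=10 S1=27 S2=27 S3=51 S4=4 blocked=[]
Op 6: conn=-10 S1=7 S2=27 S3=51 S4=4 blocked=[1, 2, 3, 4]
Op 7: conn=-25 S1=-8 S2=27 S3=51 S4=4 blocked=[1, 2, 3, 4]
Op 8: conn=-2 S1=-8 S2=27 S3=51 S4=4 blocked=[1, 2, 3, 4]
Op 9: conn=-2 S1=2 S2=27 S3=51 S4=4 blocked=[1, 2, 3, 4]
Op 10: conn=-18 S1=2 S2=27 S3=35 S4=4 blocked=[1, 2, 3, 4]

Answer: -18 2 27 35 4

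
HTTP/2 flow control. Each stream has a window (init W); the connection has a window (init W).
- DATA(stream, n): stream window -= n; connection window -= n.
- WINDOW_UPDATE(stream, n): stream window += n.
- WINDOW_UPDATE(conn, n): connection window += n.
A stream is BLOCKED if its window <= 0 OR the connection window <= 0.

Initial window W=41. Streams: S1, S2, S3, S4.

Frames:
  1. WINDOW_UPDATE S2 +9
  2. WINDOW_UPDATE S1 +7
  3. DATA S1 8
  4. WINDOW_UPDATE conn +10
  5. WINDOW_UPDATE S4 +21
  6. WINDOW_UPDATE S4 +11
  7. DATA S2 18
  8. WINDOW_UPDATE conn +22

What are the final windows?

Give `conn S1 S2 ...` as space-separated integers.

Answer: 47 40 32 41 73

Derivation:
Op 1: conn=41 S1=41 S2=50 S3=41 S4=41 blocked=[]
Op 2: conn=41 S1=48 S2=50 S3=41 S4=41 blocked=[]
Op 3: conn=33 S1=40 S2=50 S3=41 S4=41 blocked=[]
Op 4: conn=43 S1=40 S2=50 S3=41 S4=41 blocked=[]
Op 5: conn=43 S1=40 S2=50 S3=41 S4=62 blocked=[]
Op 6: conn=43 S1=40 S2=50 S3=41 S4=73 blocked=[]
Op 7: conn=25 S1=40 S2=32 S3=41 S4=73 blocked=[]
Op 8: conn=47 S1=40 S2=32 S3=41 S4=73 blocked=[]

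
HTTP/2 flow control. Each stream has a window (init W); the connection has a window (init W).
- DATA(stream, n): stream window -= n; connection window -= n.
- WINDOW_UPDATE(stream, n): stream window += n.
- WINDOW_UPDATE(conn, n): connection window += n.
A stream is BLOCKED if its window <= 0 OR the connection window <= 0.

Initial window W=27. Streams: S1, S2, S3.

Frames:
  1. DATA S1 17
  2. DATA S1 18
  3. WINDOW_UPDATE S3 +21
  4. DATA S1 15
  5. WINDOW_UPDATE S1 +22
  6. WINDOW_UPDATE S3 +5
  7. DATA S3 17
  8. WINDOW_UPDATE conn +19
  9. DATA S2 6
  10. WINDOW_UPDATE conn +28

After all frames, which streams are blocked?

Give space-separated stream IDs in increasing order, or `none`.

Op 1: conn=10 S1=10 S2=27 S3=27 blocked=[]
Op 2: conn=-8 S1=-8 S2=27 S3=27 blocked=[1, 2, 3]
Op 3: conn=-8 S1=-8 S2=27 S3=48 blocked=[1, 2, 3]
Op 4: conn=-23 S1=-23 S2=27 S3=48 blocked=[1, 2, 3]
Op 5: conn=-23 S1=-1 S2=27 S3=48 blocked=[1, 2, 3]
Op 6: conn=-23 S1=-1 S2=27 S3=53 blocked=[1, 2, 3]
Op 7: conn=-40 S1=-1 S2=27 S3=36 blocked=[1, 2, 3]
Op 8: conn=-21 S1=-1 S2=27 S3=36 blocked=[1, 2, 3]
Op 9: conn=-27 S1=-1 S2=21 S3=36 blocked=[1, 2, 3]
Op 10: conn=1 S1=-1 S2=21 S3=36 blocked=[1]

Answer: S1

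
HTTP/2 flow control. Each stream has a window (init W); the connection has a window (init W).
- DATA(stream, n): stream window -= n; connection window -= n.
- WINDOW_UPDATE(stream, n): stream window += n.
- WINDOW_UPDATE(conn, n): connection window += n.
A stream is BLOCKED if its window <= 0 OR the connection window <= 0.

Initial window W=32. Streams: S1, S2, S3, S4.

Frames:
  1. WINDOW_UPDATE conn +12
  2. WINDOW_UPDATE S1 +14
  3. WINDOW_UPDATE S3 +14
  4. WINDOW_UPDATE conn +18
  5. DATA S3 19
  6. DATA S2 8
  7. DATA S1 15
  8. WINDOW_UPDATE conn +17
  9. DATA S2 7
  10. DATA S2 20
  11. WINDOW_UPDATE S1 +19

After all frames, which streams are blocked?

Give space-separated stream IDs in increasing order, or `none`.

Answer: S2

Derivation:
Op 1: conn=44 S1=32 S2=32 S3=32 S4=32 blocked=[]
Op 2: conn=44 S1=46 S2=32 S3=32 S4=32 blocked=[]
Op 3: conn=44 S1=46 S2=32 S3=46 S4=32 blocked=[]
Op 4: conn=62 S1=46 S2=32 S3=46 S4=32 blocked=[]
Op 5: conn=43 S1=46 S2=32 S3=27 S4=32 blocked=[]
Op 6: conn=35 S1=46 S2=24 S3=27 S4=32 blocked=[]
Op 7: conn=20 S1=31 S2=24 S3=27 S4=32 blocked=[]
Op 8: conn=37 S1=31 S2=24 S3=27 S4=32 blocked=[]
Op 9: conn=30 S1=31 S2=17 S3=27 S4=32 blocked=[]
Op 10: conn=10 S1=31 S2=-3 S3=27 S4=32 blocked=[2]
Op 11: conn=10 S1=50 S2=-3 S3=27 S4=32 blocked=[2]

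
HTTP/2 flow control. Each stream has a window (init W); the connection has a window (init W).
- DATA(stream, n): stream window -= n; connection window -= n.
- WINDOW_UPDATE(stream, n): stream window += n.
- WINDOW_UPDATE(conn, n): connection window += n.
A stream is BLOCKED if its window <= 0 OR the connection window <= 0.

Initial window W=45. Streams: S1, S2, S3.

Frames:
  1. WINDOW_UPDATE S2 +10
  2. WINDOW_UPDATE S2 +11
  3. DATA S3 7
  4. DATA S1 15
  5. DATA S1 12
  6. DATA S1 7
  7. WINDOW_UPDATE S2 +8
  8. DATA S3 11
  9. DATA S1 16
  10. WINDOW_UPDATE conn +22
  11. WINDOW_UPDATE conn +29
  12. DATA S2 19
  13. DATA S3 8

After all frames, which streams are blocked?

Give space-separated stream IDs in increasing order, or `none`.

Answer: S1

Derivation:
Op 1: conn=45 S1=45 S2=55 S3=45 blocked=[]
Op 2: conn=45 S1=45 S2=66 S3=45 blocked=[]
Op 3: conn=38 S1=45 S2=66 S3=38 blocked=[]
Op 4: conn=23 S1=30 S2=66 S3=38 blocked=[]
Op 5: conn=11 S1=18 S2=66 S3=38 blocked=[]
Op 6: conn=4 S1=11 S2=66 S3=38 blocked=[]
Op 7: conn=4 S1=11 S2=74 S3=38 blocked=[]
Op 8: conn=-7 S1=11 S2=74 S3=27 blocked=[1, 2, 3]
Op 9: conn=-23 S1=-5 S2=74 S3=27 blocked=[1, 2, 3]
Op 10: conn=-1 S1=-5 S2=74 S3=27 blocked=[1, 2, 3]
Op 11: conn=28 S1=-5 S2=74 S3=27 blocked=[1]
Op 12: conn=9 S1=-5 S2=55 S3=27 blocked=[1]
Op 13: conn=1 S1=-5 S2=55 S3=19 blocked=[1]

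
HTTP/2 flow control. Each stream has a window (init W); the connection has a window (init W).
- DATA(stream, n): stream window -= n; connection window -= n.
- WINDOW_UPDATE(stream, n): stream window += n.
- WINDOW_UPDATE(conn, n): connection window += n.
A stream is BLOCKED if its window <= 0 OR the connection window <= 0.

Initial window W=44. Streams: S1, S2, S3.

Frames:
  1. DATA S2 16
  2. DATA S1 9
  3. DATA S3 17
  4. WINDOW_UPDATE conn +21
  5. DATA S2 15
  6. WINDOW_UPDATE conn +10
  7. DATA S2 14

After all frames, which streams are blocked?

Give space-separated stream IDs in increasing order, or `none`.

Op 1: conn=28 S1=44 S2=28 S3=44 blocked=[]
Op 2: conn=19 S1=35 S2=28 S3=44 blocked=[]
Op 3: conn=2 S1=35 S2=28 S3=27 blocked=[]
Op 4: conn=23 S1=35 S2=28 S3=27 blocked=[]
Op 5: conn=8 S1=35 S2=13 S3=27 blocked=[]
Op 6: conn=18 S1=35 S2=13 S3=27 blocked=[]
Op 7: conn=4 S1=35 S2=-1 S3=27 blocked=[2]

Answer: S2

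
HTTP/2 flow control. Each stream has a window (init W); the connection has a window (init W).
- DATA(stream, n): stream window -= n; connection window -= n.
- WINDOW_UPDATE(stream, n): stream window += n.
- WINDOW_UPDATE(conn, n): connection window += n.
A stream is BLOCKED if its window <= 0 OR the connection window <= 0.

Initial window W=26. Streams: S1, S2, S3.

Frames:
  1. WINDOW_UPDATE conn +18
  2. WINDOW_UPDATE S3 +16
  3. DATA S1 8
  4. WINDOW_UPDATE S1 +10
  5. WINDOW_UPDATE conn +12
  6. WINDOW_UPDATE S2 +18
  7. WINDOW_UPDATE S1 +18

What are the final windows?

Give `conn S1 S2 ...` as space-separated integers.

Answer: 48 46 44 42

Derivation:
Op 1: conn=44 S1=26 S2=26 S3=26 blocked=[]
Op 2: conn=44 S1=26 S2=26 S3=42 blocked=[]
Op 3: conn=36 S1=18 S2=26 S3=42 blocked=[]
Op 4: conn=36 S1=28 S2=26 S3=42 blocked=[]
Op 5: conn=48 S1=28 S2=26 S3=42 blocked=[]
Op 6: conn=48 S1=28 S2=44 S3=42 blocked=[]
Op 7: conn=48 S1=46 S2=44 S3=42 blocked=[]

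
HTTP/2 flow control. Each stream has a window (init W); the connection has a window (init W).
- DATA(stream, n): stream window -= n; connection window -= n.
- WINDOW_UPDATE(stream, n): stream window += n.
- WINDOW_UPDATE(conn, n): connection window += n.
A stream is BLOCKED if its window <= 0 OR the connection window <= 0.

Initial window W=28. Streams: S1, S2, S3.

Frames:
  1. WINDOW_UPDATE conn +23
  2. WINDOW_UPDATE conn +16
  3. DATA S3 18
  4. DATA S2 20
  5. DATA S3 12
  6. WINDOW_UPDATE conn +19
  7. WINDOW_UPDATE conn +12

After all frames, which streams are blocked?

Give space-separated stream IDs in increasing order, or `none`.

Op 1: conn=51 S1=28 S2=28 S3=28 blocked=[]
Op 2: conn=67 S1=28 S2=28 S3=28 blocked=[]
Op 3: conn=49 S1=28 S2=28 S3=10 blocked=[]
Op 4: conn=29 S1=28 S2=8 S3=10 blocked=[]
Op 5: conn=17 S1=28 S2=8 S3=-2 blocked=[3]
Op 6: conn=36 S1=28 S2=8 S3=-2 blocked=[3]
Op 7: conn=48 S1=28 S2=8 S3=-2 blocked=[3]

Answer: S3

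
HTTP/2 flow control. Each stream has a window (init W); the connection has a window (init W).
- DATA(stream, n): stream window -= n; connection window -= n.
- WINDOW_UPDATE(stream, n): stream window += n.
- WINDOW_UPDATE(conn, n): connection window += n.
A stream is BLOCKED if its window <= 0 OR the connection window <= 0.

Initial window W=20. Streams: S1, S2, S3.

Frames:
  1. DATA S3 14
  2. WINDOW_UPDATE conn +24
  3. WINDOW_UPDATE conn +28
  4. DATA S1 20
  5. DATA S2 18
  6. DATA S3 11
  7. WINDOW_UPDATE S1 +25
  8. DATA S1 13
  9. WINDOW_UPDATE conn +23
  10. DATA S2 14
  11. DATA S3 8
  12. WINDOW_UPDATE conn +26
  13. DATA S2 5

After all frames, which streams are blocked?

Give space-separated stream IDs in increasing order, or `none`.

Answer: S2 S3

Derivation:
Op 1: conn=6 S1=20 S2=20 S3=6 blocked=[]
Op 2: conn=30 S1=20 S2=20 S3=6 blocked=[]
Op 3: conn=58 S1=20 S2=20 S3=6 blocked=[]
Op 4: conn=38 S1=0 S2=20 S3=6 blocked=[1]
Op 5: conn=20 S1=0 S2=2 S3=6 blocked=[1]
Op 6: conn=9 S1=0 S2=2 S3=-5 blocked=[1, 3]
Op 7: conn=9 S1=25 S2=2 S3=-5 blocked=[3]
Op 8: conn=-4 S1=12 S2=2 S3=-5 blocked=[1, 2, 3]
Op 9: conn=19 S1=12 S2=2 S3=-5 blocked=[3]
Op 10: conn=5 S1=12 S2=-12 S3=-5 blocked=[2, 3]
Op 11: conn=-3 S1=12 S2=-12 S3=-13 blocked=[1, 2, 3]
Op 12: conn=23 S1=12 S2=-12 S3=-13 blocked=[2, 3]
Op 13: conn=18 S1=12 S2=-17 S3=-13 blocked=[2, 3]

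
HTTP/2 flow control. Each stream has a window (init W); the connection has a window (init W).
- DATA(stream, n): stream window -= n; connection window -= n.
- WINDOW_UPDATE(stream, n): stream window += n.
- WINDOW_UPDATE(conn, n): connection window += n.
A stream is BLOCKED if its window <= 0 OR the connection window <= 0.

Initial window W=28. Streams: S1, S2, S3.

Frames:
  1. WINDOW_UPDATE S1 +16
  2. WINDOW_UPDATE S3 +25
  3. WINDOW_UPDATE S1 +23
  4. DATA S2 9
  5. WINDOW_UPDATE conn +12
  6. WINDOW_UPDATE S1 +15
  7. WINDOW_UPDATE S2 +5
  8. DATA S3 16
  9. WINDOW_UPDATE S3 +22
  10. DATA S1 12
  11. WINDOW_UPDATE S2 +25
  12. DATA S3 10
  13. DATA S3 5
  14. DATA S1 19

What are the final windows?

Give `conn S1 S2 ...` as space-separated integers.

Op 1: conn=28 S1=44 S2=28 S3=28 blocked=[]
Op 2: conn=28 S1=44 S2=28 S3=53 blocked=[]
Op 3: conn=28 S1=67 S2=28 S3=53 blocked=[]
Op 4: conn=19 S1=67 S2=19 S3=53 blocked=[]
Op 5: conn=31 S1=67 S2=19 S3=53 blocked=[]
Op 6: conn=31 S1=82 S2=19 S3=53 blocked=[]
Op 7: conn=31 S1=82 S2=24 S3=53 blocked=[]
Op 8: conn=15 S1=82 S2=24 S3=37 blocked=[]
Op 9: conn=15 S1=82 S2=24 S3=59 blocked=[]
Op 10: conn=3 S1=70 S2=24 S3=59 blocked=[]
Op 11: conn=3 S1=70 S2=49 S3=59 blocked=[]
Op 12: conn=-7 S1=70 S2=49 S3=49 blocked=[1, 2, 3]
Op 13: conn=-12 S1=70 S2=49 S3=44 blocked=[1, 2, 3]
Op 14: conn=-31 S1=51 S2=49 S3=44 blocked=[1, 2, 3]

Answer: -31 51 49 44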